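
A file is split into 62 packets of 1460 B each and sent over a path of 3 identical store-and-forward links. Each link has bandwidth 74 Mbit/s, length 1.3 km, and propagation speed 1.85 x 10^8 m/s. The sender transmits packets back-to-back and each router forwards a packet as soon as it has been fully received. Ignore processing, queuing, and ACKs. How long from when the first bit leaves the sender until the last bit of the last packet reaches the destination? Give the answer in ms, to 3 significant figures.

10.1 ms

Per-hop transmission t_tx = L/R = 11680/74000000 = 0.157838 ms.
Per-hop propagation t_prop = 1300/185000000 = 0.00702703 ms.
Pipeline fill: first packet needs 3·t_tx to clear all hops; remaining 61 packets each add one t_tx.
Total = (3+62-1)·t_tx + 3·t_prop = 64·0.157838 + 3·0.00702703 = 10.1 ms.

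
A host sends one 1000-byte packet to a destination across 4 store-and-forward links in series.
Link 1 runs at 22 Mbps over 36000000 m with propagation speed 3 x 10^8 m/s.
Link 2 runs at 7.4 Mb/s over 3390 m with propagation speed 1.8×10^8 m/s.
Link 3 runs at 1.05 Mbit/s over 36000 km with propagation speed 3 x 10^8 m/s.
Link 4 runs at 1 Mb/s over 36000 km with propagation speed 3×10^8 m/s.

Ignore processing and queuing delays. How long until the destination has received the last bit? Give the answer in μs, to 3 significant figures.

L = 1000 × 8 = 8000 bits.
Transmission delays (L/R per hop): 363.636, 1081.08, 7619.05, 8000 μs; sum = 17063.8 μs.
Propagation delays (d/s per hop): 120000, 18.8333, 120000, 120000 μs; sum = 360019 μs.
End-to-end = 377000 μs.

377000 μs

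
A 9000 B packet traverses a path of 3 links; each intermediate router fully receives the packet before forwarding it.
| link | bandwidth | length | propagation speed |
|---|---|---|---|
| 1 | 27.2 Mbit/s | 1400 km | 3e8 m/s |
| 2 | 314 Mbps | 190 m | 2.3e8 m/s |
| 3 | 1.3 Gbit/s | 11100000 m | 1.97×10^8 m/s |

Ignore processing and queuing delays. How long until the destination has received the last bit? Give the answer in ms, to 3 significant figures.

63.9 ms

L = 9000 × 8 = 72000 bits.
Transmission delays (L/R per hop): 2.64706, 0.229299, 0.0553846 ms; sum = 2.93174 ms.
Propagation delays (d/s per hop): 4.66667, 0.000826087, 56.3452 ms; sum = 61.0127 ms.
End-to-end = 63.9 ms.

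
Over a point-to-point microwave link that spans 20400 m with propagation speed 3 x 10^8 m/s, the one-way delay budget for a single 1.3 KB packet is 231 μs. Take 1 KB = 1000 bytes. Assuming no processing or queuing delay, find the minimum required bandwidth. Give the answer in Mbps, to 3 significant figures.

L = 10400 bits.
Propagation delay = 20400 / 300000000 = 68 μs.
Transmission budget = 231 − 68 = 163 μs.
R ≥ L / t_tx = 10400 bits / 0.000163 s = 63.8 Mbps.

63.8 Mbps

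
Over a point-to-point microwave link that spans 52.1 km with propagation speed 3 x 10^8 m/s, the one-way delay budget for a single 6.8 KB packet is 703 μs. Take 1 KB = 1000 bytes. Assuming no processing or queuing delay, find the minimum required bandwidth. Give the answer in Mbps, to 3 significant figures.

L = 54400 bits.
Propagation delay = 52100 / 300000000 = 173.667 μs.
Transmission budget = 703 − 173.667 = 529.333 μs.
R ≥ L / t_tx = 54400 bits / 0.000529333 s = 103 Mbps.

103 Mbps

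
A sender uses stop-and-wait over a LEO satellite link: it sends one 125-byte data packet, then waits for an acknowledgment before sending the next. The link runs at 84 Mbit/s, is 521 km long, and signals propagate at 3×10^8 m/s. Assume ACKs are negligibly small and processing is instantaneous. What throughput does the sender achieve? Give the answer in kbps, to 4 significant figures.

t_tx = L/R = 1000/84000000 = 1.19048e-05 s.
t_prop = 521000/300000000 = 0.00173667 s; RTT = 0.00347333 s.
Cycle = t_tx + RTT = 0.00348524 s.
Throughput = L / cycle = 1000 / 0.00348524 = 286.9 kbps.

286.9 kbps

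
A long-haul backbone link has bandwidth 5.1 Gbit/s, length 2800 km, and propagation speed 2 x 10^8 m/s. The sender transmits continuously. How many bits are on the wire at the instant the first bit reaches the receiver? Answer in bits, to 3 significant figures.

71400000 bits

Propagation delay = 2800000 / 200000000 = 0.014 s.
BDP = R × t_prop = 5100000000 × 0.014 = 71400000 bits.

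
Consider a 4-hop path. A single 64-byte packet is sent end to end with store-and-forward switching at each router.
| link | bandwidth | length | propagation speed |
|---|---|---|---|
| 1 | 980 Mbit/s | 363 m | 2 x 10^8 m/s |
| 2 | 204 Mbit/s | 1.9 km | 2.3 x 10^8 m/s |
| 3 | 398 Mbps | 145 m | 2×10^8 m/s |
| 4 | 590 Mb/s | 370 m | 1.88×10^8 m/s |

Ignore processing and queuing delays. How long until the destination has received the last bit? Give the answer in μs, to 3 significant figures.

L = 64 × 8 = 512 bits.
Transmission delays (L/R per hop): 0.522449, 2.5098, 1.28643, 0.867797 μs; sum = 5.18648 μs.
Propagation delays (d/s per hop): 1.815, 8.26087, 0.725, 1.96809 μs; sum = 12.769 μs.
End-to-end = 18.0 μs.

18.0 μs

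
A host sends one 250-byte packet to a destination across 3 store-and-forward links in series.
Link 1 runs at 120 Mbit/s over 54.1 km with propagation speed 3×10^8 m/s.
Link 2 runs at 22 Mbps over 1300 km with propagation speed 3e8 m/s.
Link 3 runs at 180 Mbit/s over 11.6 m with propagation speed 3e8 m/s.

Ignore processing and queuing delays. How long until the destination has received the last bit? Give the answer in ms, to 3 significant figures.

4.63 ms

L = 250 × 8 = 2000 bits.
Transmission delays (L/R per hop): 0.0166667, 0.0909091, 0.0111111 ms; sum = 0.118687 ms.
Propagation delays (d/s per hop): 0.180333, 4.33333, 3.86667e-05 ms; sum = 4.51371 ms.
End-to-end = 4.63 ms.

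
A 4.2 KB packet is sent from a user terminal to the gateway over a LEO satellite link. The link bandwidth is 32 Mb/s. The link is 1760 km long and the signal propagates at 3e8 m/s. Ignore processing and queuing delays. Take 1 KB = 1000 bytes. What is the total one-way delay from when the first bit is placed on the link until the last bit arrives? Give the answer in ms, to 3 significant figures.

6.92 ms

L = 33600 bits.
Transmission delay = L/R = 33600 / 32000000 = 1.05 ms.
Propagation delay = d/s = 1760000 m / 300000000 m/s = 5.86667 ms.
Total = 6.92 ms.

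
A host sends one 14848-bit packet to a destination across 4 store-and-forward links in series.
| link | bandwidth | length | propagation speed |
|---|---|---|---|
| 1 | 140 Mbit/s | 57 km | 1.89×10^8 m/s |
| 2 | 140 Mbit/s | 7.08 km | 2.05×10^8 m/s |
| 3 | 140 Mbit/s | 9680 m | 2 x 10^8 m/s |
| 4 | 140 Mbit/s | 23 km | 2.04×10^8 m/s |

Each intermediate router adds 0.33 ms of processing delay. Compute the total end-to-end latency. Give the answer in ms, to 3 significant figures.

1.91 ms

Transmission delay per hop = L/R = 14848/140000000 = 0.106057 ms; 4 hops → 0.424229 ms.
Propagation delays (d/s per hop): 0.301587, 0.0345366, 0.0484, 0.112745 ms; sum = 0.497269 ms.
Processing at 3 router(s): 3 × 0.33 ms = 0.99 ms.
End-to-end = 1.91 ms.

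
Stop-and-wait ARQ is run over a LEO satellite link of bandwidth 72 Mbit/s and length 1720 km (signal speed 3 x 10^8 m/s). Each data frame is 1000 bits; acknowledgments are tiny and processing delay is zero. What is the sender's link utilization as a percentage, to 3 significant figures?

t_tx = L/R = 1000/72000000 = 1.38889e-05 s.
t_prop = 1720000/300000000 = 0.00573333 s; RTT = 0.0114667 s.
Cycle = t_tx + RTT = 0.0114806 s.
Utilization = t_tx / cycle = 1.38889e-05/0.0114806 = 0.121 %.

0.121 %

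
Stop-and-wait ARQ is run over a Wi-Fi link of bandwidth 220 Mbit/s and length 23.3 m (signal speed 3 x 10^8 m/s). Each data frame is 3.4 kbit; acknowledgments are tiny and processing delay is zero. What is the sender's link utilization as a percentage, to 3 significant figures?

t_tx = L/R = 3400/220000000 = 1.54545e-05 s.
t_prop = 23.3/300000000 = 7.76667e-08 s; RTT = 1.55333e-07 s.
Cycle = t_tx + RTT = 1.56099e-05 s.
Utilization = t_tx / cycle = 1.54545e-05/1.56099e-05 = 99.0 %.

99.0 %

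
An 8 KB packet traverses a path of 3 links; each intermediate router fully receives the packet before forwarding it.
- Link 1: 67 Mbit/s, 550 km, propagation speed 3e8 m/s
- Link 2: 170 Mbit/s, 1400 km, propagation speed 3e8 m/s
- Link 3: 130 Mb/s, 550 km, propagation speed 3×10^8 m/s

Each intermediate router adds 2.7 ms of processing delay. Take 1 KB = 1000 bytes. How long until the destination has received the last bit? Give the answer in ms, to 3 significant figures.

15.6 ms

L = 64000 bits.
Transmission delays (L/R per hop): 0.955224, 0.376471, 0.492308 ms; sum = 1.824 ms.
Propagation delays (d/s per hop): 1.83333, 4.66667, 1.83333 ms; sum = 8.33333 ms.
Processing at 2 router(s): 2 × 2.7 ms = 5.4 ms.
End-to-end = 15.6 ms.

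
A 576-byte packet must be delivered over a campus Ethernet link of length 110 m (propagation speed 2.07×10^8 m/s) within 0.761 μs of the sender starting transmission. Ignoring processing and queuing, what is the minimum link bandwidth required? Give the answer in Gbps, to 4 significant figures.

20.07 Gbps

L = 4608 bits.
Propagation delay = 110 / 2.07e+08 = 0.531401 μs.
Transmission budget = 0.761 − 0.531401 = 0.229599 μs.
R ≥ L / t_tx = 4608 bits / 2.29599e-07 s = 20.07 Gbps.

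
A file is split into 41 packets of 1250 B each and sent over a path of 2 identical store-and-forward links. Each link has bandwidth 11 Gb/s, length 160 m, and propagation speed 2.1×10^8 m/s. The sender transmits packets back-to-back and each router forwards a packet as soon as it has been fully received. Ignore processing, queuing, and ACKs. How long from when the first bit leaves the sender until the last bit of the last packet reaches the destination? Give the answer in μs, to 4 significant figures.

Per-hop transmission t_tx = L/R = 10000/11000000000 = 0.909091 μs.
Per-hop propagation t_prop = 160/210000000 = 0.761905 μs.
Pipeline fill: first packet needs 2·t_tx to clear all hops; remaining 40 packets each add one t_tx.
Total = (2+41-1)·t_tx + 2·t_prop = 42·0.909091 + 2·0.761905 = 39.71 μs.

39.71 μs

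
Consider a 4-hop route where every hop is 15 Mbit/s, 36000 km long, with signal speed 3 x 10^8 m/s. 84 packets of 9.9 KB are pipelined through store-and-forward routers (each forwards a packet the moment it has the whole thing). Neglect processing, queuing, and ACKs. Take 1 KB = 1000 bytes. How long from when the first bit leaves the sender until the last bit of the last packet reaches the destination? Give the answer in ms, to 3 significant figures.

939 ms

Per-hop transmission t_tx = L/R = 79200/15000000 = 5.28 ms.
Per-hop propagation t_prop = 36000000/300000000 = 120 ms.
Pipeline fill: first packet needs 4·t_tx to clear all hops; remaining 83 packets each add one t_tx.
Total = (4+84-1)·t_tx + 4·t_prop = 87·5.28 + 4·120 = 939 ms.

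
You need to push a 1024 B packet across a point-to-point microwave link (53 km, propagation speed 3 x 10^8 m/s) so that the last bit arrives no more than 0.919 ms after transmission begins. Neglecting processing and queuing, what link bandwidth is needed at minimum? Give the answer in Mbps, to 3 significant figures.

L = 8192 bits.
Propagation delay = 53000 / 300000000 = 0.176667 ms.
Transmission budget = 0.919 − 0.176667 = 0.742333 ms.
R ≥ L / t_tx = 8192 bits / 0.000742333 s = 11.0 Mbps.

11.0 Mbps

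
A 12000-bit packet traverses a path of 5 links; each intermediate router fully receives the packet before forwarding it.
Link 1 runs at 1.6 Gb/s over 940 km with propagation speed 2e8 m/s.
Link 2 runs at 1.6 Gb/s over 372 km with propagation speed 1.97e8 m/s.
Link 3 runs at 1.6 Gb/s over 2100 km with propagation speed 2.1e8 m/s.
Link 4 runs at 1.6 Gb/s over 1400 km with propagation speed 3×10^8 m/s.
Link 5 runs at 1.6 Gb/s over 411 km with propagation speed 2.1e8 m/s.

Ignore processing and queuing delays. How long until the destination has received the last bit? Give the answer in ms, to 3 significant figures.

Transmission delay per hop = L/R = 12000/1600000000 = 0.0075 ms; 5 hops → 0.0375 ms.
Propagation delays (d/s per hop): 4.7, 1.88832, 10, 4.66667, 1.95714 ms; sum = 23.2121 ms.
End-to-end = 23.2 ms.

23.2 ms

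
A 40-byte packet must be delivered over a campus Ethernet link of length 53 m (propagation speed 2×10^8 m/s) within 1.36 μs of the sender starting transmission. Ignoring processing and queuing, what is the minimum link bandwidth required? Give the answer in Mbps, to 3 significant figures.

292 Mbps

L = 320 bits.
Propagation delay = 53 / 200000000 = 0.265 μs.
Transmission budget = 1.36 − 0.265 = 1.095 μs.
R ≥ L / t_tx = 320 bits / 1.095e-06 s = 292 Mbps.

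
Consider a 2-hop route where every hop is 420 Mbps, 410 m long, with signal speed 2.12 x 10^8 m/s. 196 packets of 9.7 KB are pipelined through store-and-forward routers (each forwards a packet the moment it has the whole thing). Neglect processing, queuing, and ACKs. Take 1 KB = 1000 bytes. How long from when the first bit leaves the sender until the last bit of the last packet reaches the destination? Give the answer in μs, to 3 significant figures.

Per-hop transmission t_tx = L/R = 77600/420000000 = 184.762 μs.
Per-hop propagation t_prop = 410/212000000 = 1.93396 μs.
Pipeline fill: first packet needs 2·t_tx to clear all hops; remaining 195 packets each add one t_tx.
Total = (2+196-1)·t_tx + 2·t_prop = 197·184.762 + 2·1.93396 = 36400 μs.

36400 μs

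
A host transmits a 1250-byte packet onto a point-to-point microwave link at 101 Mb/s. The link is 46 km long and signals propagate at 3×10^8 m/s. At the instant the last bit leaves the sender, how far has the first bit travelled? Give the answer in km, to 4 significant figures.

t_tx = L/R = 10000/101000000 = 9.90099e-05 s.
Distance = s × t_tx = 300000000 × 9.90099e-05 = 29.70 km.

29.70 km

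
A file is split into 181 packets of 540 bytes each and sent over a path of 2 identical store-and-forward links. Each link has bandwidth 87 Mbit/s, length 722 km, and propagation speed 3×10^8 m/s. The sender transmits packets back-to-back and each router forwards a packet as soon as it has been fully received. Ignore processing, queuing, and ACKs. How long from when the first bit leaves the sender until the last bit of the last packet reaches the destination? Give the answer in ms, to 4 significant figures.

Per-hop transmission t_tx = L/R = 4320/87000000 = 0.0496552 ms.
Per-hop propagation t_prop = 722000/300000000 = 2.40667 ms.
Pipeline fill: first packet needs 2·t_tx to clear all hops; remaining 180 packets each add one t_tx.
Total = (2+181-1)·t_tx + 2·t_prop = 182·0.0496552 + 2·2.40667 = 13.85 ms.

13.85 ms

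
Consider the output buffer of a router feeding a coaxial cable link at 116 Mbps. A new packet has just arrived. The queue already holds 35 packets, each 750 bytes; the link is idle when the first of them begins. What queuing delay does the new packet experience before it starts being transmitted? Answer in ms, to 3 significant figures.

Each queued packet: L/R = 6000/116000000 = 0.0517241 ms.
35 queued → 1.81034 ms.
Queuing delay = 1.81 ms.

1.81 ms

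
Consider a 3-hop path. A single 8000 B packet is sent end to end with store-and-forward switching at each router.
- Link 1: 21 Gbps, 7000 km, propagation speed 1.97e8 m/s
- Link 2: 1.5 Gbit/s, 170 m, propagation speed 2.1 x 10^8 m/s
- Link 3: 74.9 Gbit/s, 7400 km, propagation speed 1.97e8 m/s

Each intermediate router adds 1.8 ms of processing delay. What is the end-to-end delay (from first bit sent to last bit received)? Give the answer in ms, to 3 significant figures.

L = 8000 × 8 = 64000 bits.
Transmission delays (L/R per hop): 0.00304762, 0.0426667, 0.000854473 ms; sum = 0.0465688 ms.
Propagation delays (d/s per hop): 35.533, 0.000809524, 37.5635 ms; sum = 73.0973 ms.
Processing at 2 router(s): 2 × 1.8 ms = 3.6 ms.
End-to-end = 76.7 ms.

76.7 ms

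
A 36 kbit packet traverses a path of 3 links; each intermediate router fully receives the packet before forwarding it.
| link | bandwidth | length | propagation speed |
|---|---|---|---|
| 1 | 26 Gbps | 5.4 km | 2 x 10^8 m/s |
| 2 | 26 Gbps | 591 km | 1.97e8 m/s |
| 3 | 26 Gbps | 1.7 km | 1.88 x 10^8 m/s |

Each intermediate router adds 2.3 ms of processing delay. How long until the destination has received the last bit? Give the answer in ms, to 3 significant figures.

7.64 ms

L = 36000 bits.
Transmission delay per hop = L/R = 36000/26000000000 = 0.00138462 ms; 3 hops → 0.00415385 ms.
Propagation delays (d/s per hop): 0.027, 3, 0.00904255 ms; sum = 3.03604 ms.
Processing at 2 router(s): 2 × 2.3 ms = 4.6 ms.
End-to-end = 7.64 ms.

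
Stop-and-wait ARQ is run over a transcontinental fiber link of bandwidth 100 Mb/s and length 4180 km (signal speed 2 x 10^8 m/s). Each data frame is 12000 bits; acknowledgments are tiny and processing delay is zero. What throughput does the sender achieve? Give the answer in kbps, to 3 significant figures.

286 kbps

t_tx = L/R = 12000/100000000 = 0.00012 s.
t_prop = 4180000/200000000 = 0.0209 s; RTT = 0.0418 s.
Cycle = t_tx + RTT = 0.04192 s.
Throughput = L / cycle = 12000 / 0.04192 = 286 kbps.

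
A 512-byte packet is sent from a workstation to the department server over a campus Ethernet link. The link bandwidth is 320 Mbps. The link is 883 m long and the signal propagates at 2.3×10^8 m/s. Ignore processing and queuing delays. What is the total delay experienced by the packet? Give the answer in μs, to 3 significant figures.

16.6 μs

L = 512 × 8 = 4096 bits.
Transmission delay = L/R = 4096 / 320000000 = 12.8 μs.
Propagation delay = d/s = 883 m / 2.3e+08 m/s = 3.83913 μs.
Total = 16.6 μs.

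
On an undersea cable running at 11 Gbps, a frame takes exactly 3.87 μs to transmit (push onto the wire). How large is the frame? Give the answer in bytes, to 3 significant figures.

L = R × t_tx = 11000000000 b/s × 3.87e-06 s = 42570 bits.
In bytes: 42570 / 8 = 5320 bytes.

5320 bytes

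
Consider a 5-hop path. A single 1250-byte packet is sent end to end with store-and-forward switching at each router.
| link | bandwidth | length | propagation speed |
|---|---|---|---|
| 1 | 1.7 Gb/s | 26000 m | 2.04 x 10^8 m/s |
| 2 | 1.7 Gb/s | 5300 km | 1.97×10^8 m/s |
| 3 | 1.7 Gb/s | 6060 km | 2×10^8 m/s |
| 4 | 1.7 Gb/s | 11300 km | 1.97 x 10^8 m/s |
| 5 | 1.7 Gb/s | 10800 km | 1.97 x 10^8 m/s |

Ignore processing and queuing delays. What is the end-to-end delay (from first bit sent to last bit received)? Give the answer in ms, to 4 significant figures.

L = 1250 × 8 = 10000 bits.
Transmission delay per hop = L/R = 10000/1700000000 = 0.00588235 ms; 5 hops → 0.0294118 ms.
Propagation delays (d/s per hop): 0.127451, 26.9036, 30.3, 57.3604, 54.8223 ms; sum = 169.514 ms.
End-to-end = 169.5 ms.

169.5 ms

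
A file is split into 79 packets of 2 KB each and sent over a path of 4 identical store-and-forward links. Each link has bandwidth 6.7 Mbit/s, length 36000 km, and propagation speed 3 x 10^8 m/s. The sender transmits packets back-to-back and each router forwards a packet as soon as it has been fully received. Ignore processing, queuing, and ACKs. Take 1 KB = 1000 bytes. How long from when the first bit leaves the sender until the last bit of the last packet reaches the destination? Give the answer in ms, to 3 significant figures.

Per-hop transmission t_tx = L/R = 16000/6700000 = 2.38806 ms.
Per-hop propagation t_prop = 36000000/300000000 = 120 ms.
Pipeline fill: first packet needs 4·t_tx to clear all hops; remaining 78 packets each add one t_tx.
Total = (4+79-1)·t_tx + 4·t_prop = 82·2.38806 + 4·120 = 676 ms.

676 ms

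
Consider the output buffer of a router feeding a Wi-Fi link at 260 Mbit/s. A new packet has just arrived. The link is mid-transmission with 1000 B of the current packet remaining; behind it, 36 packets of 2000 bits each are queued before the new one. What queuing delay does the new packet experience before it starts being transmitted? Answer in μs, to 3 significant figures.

Each queued packet: L/R = 2000/260000000 = 7.69231 μs.
36 queued → 276.923 μs.
Plus remaining 8000 bits of current packet: 30.7692 μs.
Queuing delay = 308 μs.

308 μs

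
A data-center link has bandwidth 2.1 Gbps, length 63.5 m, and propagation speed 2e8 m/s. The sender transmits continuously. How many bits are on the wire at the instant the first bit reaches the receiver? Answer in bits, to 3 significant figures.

Propagation delay = 63.5 / 200000000 = 3.175e-07 s.
BDP = R × t_prop = 2100000000 × 3.175e-07 = 666.75 bits.

667 bits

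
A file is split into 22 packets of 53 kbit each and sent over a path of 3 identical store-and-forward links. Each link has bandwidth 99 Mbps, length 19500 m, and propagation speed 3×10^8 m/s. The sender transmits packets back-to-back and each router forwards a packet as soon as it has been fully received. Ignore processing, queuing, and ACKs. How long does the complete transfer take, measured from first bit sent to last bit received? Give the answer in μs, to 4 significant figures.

Per-hop transmission t_tx = L/R = 53000/99000000 = 535.354 μs.
Per-hop propagation t_prop = 19500/300000000 = 65 μs.
Pipeline fill: first packet needs 3·t_tx to clear all hops; remaining 21 packets each add one t_tx.
Total = (3+22-1)·t_tx + 3·t_prop = 24·535.354 + 3·65 = 13040 μs.

13040 μs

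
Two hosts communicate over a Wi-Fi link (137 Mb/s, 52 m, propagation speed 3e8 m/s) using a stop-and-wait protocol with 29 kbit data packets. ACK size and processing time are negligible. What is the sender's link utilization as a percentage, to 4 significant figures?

99.84 %

t_tx = L/R = 29000/137000000 = 0.000211679 s.
t_prop = 52/300000000 = 1.73333e-07 s; RTT = 3.46667e-07 s.
Cycle = t_tx + RTT = 0.000212025 s.
Utilization = t_tx / cycle = 0.000211679/0.000212025 = 99.84 %.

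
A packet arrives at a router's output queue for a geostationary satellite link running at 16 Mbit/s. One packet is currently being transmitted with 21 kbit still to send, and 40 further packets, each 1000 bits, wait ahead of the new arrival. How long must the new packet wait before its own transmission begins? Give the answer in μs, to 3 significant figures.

3810 μs

Each queued packet: L/R = 1000/16000000 = 62.5 μs.
40 queued → 2500 μs.
Plus remaining 21000 bits of current packet: 1312.5 μs.
Queuing delay = 3810 μs.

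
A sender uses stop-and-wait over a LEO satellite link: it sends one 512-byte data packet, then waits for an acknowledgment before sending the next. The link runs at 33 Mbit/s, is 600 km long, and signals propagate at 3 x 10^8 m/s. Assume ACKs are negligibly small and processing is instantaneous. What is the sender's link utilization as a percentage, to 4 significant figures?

t_tx = L/R = 4096/33000000 = 0.000124121 s.
t_prop = 600000/300000000 = 0.002 s; RTT = 0.004 s.
Cycle = t_tx + RTT = 0.00412412 s.
Utilization = t_tx / cycle = 0.000124121/0.00412412 = 3.010 %.

3.010 %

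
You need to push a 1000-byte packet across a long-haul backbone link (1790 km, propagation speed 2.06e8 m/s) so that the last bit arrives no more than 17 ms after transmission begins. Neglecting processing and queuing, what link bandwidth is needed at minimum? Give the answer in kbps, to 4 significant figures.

L = 8000 bits.
Propagation delay = 1790000 / 206000000 = 8.68932 ms.
Transmission budget = 17 − 8.68932 = 8.31068 ms.
R ≥ L / t_tx = 8000 bits / 0.00831068 s = 962.6 kbps.

962.6 kbps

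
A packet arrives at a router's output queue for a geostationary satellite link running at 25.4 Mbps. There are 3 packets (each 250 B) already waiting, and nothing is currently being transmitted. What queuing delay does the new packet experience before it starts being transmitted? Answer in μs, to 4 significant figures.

Each queued packet: L/R = 2000/25400000 = 78.7402 μs.
3 queued → 236.22 μs.
Queuing delay = 236.2 μs.

236.2 μs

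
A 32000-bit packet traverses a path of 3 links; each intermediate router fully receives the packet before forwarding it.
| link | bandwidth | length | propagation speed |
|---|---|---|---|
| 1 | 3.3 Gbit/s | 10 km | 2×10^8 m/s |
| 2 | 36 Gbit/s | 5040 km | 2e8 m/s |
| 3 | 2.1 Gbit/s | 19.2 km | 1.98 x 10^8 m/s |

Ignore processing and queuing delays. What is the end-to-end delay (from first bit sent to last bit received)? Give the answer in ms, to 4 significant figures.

25.37 ms

Transmission delays (L/R per hop): 0.00969697, 0.000888889, 0.0152381 ms; sum = 0.025824 ms.
Propagation delays (d/s per hop): 0.05, 25.2, 0.0969697 ms; sum = 25.347 ms.
End-to-end = 25.37 ms.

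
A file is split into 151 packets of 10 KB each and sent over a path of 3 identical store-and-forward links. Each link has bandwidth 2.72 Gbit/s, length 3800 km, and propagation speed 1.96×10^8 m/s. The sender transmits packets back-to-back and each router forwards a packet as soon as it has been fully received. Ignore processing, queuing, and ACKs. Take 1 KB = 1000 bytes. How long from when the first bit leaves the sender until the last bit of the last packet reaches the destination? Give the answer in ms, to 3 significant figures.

62.7 ms

Per-hop transmission t_tx = L/R = 80000/2720000000 = 0.0294118 ms.
Per-hop propagation t_prop = 3800000/196000000 = 19.3878 ms.
Pipeline fill: first packet needs 3·t_tx to clear all hops; remaining 150 packets each add one t_tx.
Total = (3+151-1)·t_tx + 3·t_prop = 153·0.0294118 + 3·19.3878 = 62.7 ms.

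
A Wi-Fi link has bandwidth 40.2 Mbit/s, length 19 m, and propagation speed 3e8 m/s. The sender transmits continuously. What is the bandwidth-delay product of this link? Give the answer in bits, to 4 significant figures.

Propagation delay = 19 / 300000000 = 6.33333e-08 s.
BDP = R × t_prop = 40200000 × 6.33333e-08 = 2.546 bits.

2.546 bits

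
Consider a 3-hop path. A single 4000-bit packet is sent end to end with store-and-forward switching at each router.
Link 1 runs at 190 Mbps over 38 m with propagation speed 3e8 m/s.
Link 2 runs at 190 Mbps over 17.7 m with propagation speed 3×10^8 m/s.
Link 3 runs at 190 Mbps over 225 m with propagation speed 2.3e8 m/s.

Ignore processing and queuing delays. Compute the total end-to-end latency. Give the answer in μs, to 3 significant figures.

64.3 μs

Transmission delay per hop = L/R = 4000/190000000 = 21.0526 μs; 3 hops → 63.1579 μs.
Propagation delays (d/s per hop): 0.126667, 0.059, 0.978261 μs; sum = 1.16393 μs.
End-to-end = 64.3 μs.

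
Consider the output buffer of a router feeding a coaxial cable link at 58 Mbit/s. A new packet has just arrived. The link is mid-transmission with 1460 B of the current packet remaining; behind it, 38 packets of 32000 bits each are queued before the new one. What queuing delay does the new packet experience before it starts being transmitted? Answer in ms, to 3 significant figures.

21.2 ms

Each queued packet: L/R = 32000/58000000 = 0.551724 ms.
38 queued → 20.9655 ms.
Plus remaining 11680 bits of current packet: 0.201379 ms.
Queuing delay = 21.2 ms.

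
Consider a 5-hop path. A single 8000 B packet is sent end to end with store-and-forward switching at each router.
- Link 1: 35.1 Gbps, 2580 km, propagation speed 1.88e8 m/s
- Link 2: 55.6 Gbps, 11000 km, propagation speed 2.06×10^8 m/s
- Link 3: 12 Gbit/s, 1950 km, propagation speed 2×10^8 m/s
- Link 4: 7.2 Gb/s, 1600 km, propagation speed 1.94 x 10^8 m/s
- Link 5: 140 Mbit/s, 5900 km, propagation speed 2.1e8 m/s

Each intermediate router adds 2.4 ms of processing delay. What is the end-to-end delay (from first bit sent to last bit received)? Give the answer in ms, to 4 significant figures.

123.3 ms

L = 8000 × 8 = 64000 bits.
Transmission delays (L/R per hop): 0.00182336, 0.00115108, 0.00533333, 0.00888889, 0.457143 ms; sum = 0.47434 ms.
Propagation delays (d/s per hop): 13.7234, 53.3981, 9.75, 8.24742, 28.0952 ms; sum = 113.214 ms.
Processing at 4 router(s): 4 × 2.4 ms = 9.6 ms.
End-to-end = 123.3 ms.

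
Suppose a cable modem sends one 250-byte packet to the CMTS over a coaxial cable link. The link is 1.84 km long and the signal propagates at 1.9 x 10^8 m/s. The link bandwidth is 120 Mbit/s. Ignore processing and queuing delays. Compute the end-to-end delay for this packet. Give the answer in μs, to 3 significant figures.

26.4 μs

L = 250 × 8 = 2000 bits.
Transmission delay = L/R = 2000 / 120000000 = 16.6667 μs.
Propagation delay = d/s = 1840 m / 190000000 m/s = 9.68421 μs.
Total = 26.4 μs.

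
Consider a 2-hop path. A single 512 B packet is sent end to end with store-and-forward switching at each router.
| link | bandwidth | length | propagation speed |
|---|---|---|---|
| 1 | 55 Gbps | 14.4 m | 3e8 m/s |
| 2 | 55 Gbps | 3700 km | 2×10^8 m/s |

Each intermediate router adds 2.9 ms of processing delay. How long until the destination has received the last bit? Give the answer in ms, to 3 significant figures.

21.4 ms

L = 512 × 8 = 4096 bits.
Transmission delay per hop = L/R = 4096/55000000000 = 7.44727e-05 ms; 2 hops → 0.000148945 ms.
Propagation delays (d/s per hop): 4.8e-05, 18.5 ms; sum = 18.5 ms.
Processing at 1 router(s): 1 × 2.9 ms = 2.9 ms.
End-to-end = 21.4 ms.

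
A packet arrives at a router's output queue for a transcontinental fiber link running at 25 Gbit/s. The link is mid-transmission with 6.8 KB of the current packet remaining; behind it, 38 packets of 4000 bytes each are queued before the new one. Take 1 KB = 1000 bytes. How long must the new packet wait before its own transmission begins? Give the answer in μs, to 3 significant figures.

50.8 μs

Each queued packet: L/R = 32000/25000000000 = 1.28 μs.
38 queued → 48.64 μs.
Plus remaining 54400 bits of current packet: 2.176 μs.
Queuing delay = 50.8 μs.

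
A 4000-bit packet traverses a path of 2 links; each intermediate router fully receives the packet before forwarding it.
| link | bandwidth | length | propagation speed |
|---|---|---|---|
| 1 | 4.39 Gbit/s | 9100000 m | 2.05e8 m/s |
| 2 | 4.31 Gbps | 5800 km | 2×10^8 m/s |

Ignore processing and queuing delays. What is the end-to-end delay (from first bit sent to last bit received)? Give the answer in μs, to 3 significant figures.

Transmission delays (L/R per hop): 0.911162, 0.928074 μs; sum = 1.83924 μs.
Propagation delays (d/s per hop): 44390.2, 29000 μs; sum = 73390.2 μs.
End-to-end = 73400 μs.

73400 μs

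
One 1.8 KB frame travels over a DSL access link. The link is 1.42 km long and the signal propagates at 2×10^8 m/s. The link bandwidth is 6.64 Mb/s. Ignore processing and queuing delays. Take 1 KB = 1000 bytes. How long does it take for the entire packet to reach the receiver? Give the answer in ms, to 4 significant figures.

2.176 ms

L = 14400 bits.
Transmission delay = L/R = 14400 / 6640000 = 2.16867 ms.
Propagation delay = d/s = 1420 m / 200000000 m/s = 0.0071 ms.
Total = 2.176 ms.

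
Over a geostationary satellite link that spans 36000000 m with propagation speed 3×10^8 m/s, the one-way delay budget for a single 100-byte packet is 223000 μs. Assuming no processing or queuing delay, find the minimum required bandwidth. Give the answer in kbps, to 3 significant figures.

7.77 kbps

L = 800 bits.
Propagation delay = 36000000 / 300000000 = 120000 μs.
Transmission budget = 223000 − 120000 = 103000 μs.
R ≥ L / t_tx = 800 bits / 0.103 s = 7.77 kbps.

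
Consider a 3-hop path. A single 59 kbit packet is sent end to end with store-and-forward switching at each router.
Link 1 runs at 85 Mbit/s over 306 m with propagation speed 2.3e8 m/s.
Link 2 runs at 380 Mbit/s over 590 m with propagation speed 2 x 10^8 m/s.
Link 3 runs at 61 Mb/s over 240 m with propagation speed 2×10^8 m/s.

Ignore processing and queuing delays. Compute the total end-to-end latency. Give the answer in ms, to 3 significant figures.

L = 59000 bits.
Transmission delays (L/R per hop): 0.694118, 0.155263, 0.967213 ms; sum = 1.81659 ms.
Propagation delays (d/s per hop): 0.00133043, 0.00295, 0.0012 ms; sum = 0.00548043 ms.
End-to-end = 1.82 ms.

1.82 ms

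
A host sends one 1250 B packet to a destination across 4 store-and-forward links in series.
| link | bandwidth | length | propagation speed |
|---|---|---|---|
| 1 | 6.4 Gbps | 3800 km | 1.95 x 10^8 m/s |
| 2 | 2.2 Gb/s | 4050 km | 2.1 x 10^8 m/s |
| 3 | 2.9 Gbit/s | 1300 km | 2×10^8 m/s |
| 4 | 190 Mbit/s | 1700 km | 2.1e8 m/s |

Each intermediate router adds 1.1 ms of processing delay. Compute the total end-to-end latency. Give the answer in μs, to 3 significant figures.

56700 μs

L = 1250 × 8 = 10000 bits.
Transmission delays (L/R per hop): 1.5625, 4.54545, 3.44828, 52.6316 μs; sum = 62.1878 μs.
Propagation delays (d/s per hop): 19487.2, 19285.7, 6500, 8095.24 μs; sum = 53368.1 μs.
Processing at 3 router(s): 3 × 1.1 ms = 3300 μs.
End-to-end = 56700 μs.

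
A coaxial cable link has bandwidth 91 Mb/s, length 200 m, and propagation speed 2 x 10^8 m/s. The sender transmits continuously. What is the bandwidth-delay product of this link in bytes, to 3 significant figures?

Propagation delay = 200 / 200000000 = 1e-06 s.
BDP = R × t_prop = 91000000 × 1e-06 = 91 bits.
In bytes: 91/8 = 11.4 bytes.

11.4 bytes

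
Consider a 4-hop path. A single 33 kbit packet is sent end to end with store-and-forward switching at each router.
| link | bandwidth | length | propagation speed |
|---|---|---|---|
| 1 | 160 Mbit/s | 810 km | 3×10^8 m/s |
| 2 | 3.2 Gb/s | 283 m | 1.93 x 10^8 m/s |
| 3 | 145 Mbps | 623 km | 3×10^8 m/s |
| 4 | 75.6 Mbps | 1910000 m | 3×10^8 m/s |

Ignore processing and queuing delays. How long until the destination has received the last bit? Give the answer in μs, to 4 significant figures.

12030 μs

L = 33000 bits.
Transmission delays (L/R per hop): 206.25, 10.3125, 227.586, 436.508 μs; sum = 880.657 μs.
Propagation delays (d/s per hop): 2700, 1.46632, 2076.67, 6366.67 μs; sum = 11144.8 μs.
End-to-end = 12030 μs.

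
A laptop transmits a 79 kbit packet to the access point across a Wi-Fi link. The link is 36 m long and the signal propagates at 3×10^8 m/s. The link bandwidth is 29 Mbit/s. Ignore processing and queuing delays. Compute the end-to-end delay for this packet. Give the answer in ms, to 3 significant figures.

L = 79000 bits.
Transmission delay = L/R = 79000 / 29000000 = 2.72414 ms.
Propagation delay = d/s = 36 m / 300000000 m/s = 0.00012 ms.
Total = 2.72 ms.

2.72 ms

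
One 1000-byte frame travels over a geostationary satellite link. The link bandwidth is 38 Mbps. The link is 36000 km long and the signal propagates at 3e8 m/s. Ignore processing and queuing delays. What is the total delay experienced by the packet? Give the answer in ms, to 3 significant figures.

L = 1000 × 8 = 8000 bits.
Transmission delay = L/R = 8000 / 38000000 = 0.210526 ms.
Propagation delay = d/s = 36000000 m / 300000000 m/s = 120 ms.
Total = 120 ms.

120 ms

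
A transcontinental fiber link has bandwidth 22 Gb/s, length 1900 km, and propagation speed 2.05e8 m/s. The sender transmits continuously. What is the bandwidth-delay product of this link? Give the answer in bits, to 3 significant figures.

Propagation delay = 1900000 / 2.05e+08 = 0.00926829 s.
BDP = R × t_prop = 22000000000 × 0.00926829 = 203902000 bits.

204000000 bits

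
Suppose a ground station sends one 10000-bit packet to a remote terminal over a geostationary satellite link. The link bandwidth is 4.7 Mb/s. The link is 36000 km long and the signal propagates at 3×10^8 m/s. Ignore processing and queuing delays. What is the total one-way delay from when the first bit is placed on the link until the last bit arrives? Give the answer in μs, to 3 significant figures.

122000 μs

Transmission delay = L/R = 10000 / 4700000 = 2127.66 μs.
Propagation delay = d/s = 36000000 m / 300000000 m/s = 120000 μs.
Total = 122000 μs.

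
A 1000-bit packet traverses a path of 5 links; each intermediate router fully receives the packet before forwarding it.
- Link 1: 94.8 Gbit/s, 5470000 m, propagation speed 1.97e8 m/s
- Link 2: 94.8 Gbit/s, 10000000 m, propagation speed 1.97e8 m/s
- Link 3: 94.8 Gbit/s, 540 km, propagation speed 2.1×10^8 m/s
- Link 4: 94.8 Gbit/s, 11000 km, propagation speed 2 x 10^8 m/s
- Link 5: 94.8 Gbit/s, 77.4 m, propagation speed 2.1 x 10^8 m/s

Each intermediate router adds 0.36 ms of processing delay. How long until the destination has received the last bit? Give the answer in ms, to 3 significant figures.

Transmission delay per hop = L/R = 1000/94800000000 = 1.05485e-05 ms; 5 hops → 5.27426e-05 ms.
Propagation delays (d/s per hop): 27.7665, 50.7614, 2.57143, 55, 0.000368571 ms; sum = 136.1 ms.
Processing at 4 router(s): 4 × 0.36 ms = 1.44 ms.
End-to-end = 138 ms.

138 ms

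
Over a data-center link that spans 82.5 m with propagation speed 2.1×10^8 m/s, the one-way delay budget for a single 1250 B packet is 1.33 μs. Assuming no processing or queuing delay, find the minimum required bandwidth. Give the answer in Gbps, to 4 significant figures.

10.67 Gbps

L = 10000 bits.
Propagation delay = 82.5 / 210000000 = 0.392857 μs.
Transmission budget = 1.33 − 0.392857 = 0.937143 μs.
R ≥ L / t_tx = 10000 bits / 9.37143e-07 s = 10.67 Gbps.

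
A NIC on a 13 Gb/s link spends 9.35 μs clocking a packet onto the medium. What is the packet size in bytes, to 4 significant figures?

15190 bytes

L = R × t_tx = 13000000000 b/s × 9.35e-06 s = 121550 bits.
In bytes: 121550 / 8 = 15190 bytes.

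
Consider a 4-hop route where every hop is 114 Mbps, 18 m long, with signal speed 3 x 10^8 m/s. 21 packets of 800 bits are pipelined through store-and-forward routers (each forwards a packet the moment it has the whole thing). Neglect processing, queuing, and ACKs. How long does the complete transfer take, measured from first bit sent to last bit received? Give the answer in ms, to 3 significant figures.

Per-hop transmission t_tx = L/R = 800/114000000 = 0.00701754 ms.
Per-hop propagation t_prop = 18/300000000 = 6e-05 ms.
Pipeline fill: first packet needs 4·t_tx to clear all hops; remaining 20 packets each add one t_tx.
Total = (4+21-1)·t_tx + 4·t_prop = 24·0.00701754 + 4·6e-05 = 0.169 ms.

0.169 ms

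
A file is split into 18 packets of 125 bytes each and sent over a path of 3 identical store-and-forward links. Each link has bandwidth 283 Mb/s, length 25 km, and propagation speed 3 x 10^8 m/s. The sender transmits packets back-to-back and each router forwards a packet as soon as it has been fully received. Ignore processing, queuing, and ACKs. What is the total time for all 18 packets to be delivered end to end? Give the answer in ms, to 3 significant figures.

Per-hop transmission t_tx = L/R = 1000/283000000 = 0.00353357 ms.
Per-hop propagation t_prop = 25000/300000000 = 0.0833333 ms.
Pipeline fill: first packet needs 3·t_tx to clear all hops; remaining 17 packets each add one t_tx.
Total = (3+18-1)·t_tx + 3·t_prop = 20·0.00353357 + 3·0.0833333 = 0.321 ms.

0.321 ms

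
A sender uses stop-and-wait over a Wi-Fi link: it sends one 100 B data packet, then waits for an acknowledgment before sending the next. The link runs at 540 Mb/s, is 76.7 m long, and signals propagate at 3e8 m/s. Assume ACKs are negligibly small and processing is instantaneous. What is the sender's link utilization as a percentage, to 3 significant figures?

74.3 %

t_tx = L/R = 800/540000000 = 1.48148e-06 s.
t_prop = 76.7/300000000 = 2.55667e-07 s; RTT = 5.11333e-07 s.
Cycle = t_tx + RTT = 1.99281e-06 s.
Utilization = t_tx / cycle = 1.48148e-06/1.99281e-06 = 74.3 %.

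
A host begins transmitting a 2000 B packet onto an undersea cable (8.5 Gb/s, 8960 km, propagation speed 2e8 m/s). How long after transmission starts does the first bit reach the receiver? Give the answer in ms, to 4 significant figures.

44.80 ms

First bit experiences only propagation delay: d/s = 8960000/200000000 = 44.80 ms.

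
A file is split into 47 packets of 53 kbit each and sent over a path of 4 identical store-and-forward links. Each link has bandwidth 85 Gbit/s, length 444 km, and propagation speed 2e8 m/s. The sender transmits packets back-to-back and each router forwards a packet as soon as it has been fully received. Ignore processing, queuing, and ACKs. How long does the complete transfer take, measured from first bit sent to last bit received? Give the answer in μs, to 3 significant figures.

Per-hop transmission t_tx = L/R = 53000/85000000000 = 0.623529 μs.
Per-hop propagation t_prop = 444000/200000000 = 2220 μs.
Pipeline fill: first packet needs 4·t_tx to clear all hops; remaining 46 packets each add one t_tx.
Total = (4+47-1)·t_tx + 4·t_prop = 50·0.623529 + 4·2220 = 8910 μs.

8910 μs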